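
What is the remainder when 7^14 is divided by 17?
By repeated squaring mod 17: 7^{1}≡7, 7^{2}≡15, 7^{4}≡4, 7^{8}≡16. Then 7^{14} = 7^{8+4+2} ≡ 16 × 4 × 15 ≡ 8 mod 17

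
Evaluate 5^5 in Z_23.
By repeated squaring (mod 23): 5^{1}≡5, 5^{2}≡2, 5^{4}≡4. Then 5^{5} = 5^{4+1} ≡ 4 × 5 ≡ 20 (mod 23)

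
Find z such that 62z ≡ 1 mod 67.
Since 67 is prime, by Fermat 62^(-1) ≡ 62^{65} ≡ 40 mod 67. Verify: 62 × 40 = 2480 ≡ 1 mod 67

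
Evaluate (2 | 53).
(2/53) = 2^{26} mod 53 = -1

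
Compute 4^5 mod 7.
By repeated squaring (mod 7): 4^{1}≡4, 4^{2}≡2, 4^{4}≡4. Then 4^{5} = 4^{4+1} ≡ 4 × 4 ≡ 2 (mod 7)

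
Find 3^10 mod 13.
By repeated squaring mod 13: 3^{1}≡3, 3^{2}≡9, 3^{4}≡3, 3^{8}≡9. Then 3^{10} = 3^{8+2} ≡ 9 × 9 ≡ 3 mod 13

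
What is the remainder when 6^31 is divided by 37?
By repeated squaring mod 37: 6^{1}≡6, 6^{2}≡36, 6^{4}≡1, 6^{8}≡1, 6^{16}≡1. Then 6^{31} = 6^{16+8+4+2+1} ≡ 1 × 1 × 1 × 36 × 6 ≡ 31 mod 37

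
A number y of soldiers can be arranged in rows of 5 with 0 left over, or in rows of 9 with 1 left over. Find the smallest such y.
M = 5 × 9 = 45. M₁ = 9, y₁ ≡ 4 (mod 5). M₂ = 5, y₂ ≡ 2 (mod 9). y = 0×9×4 + 1×5×2 ≡ 10 (mod 45)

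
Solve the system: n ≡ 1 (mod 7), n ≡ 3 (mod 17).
M = 7 × 17 = 119. M₁ = 17, y₁ ≡ 5 (mod 7). M₂ = 7, y₂ ≡ 5 (mod 17). n = 1×17×5 + 3×7×5 ≡ 71 (mod 119)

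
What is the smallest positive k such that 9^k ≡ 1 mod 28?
Powers of 9 mod 28: 9^1≡9, 9^2≡25, 9^3≡1. ord_28(9) = 3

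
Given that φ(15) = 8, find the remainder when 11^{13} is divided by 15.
By Euler: 11^{8} ≡ 1 mod 15 since gcd(11, 15) = 1. 13 = 1×8 + 5. So 11^{13} ≡ 11^{5} ≡ 11 mod 15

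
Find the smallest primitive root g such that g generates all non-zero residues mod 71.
g = 7. Powers: [7, 49, 59, 58, 51, 2, 14, 27, 47, 45, ...] generates all 70 non-zero residues.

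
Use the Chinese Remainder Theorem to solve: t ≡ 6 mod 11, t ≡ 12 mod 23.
M = 11 × 23 = 253. M₁ = 23, y₁ ≡ 1 mod 11. M₂ = 11, y₂ ≡ 21 mod 23. t = 6×23×1 + 12×11×21 ≡ 127 mod 253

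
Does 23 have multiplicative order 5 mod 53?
Powers of 23 mod 53: 23^1≡23, 23^2≡52, 23^3≡30, 23^4≡1. Already 23^4≡1, so the order is 4 < 5. No, the actual order is 4.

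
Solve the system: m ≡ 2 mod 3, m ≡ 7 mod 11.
M = 3 × 11 = 33. M₁ = 11, y₁ ≡ 2 mod 3. M₂ = 3, y₂ ≡ 4 mod 11. m = 2×11×2 + 7×3×4 ≡ 29 mod 33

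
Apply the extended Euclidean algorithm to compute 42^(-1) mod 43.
Extended GCD: 42(-1) + 43(1) = 1. So 42^(-1) ≡ -1 ≡ 42 (mod 43). Verify: 42 × 42 = 1764 ≡ 1 (mod 43)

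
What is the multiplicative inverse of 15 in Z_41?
Since 41 is prime, by Fermat 15^(-1) ≡ 15^{39} ≡ 11 (mod 41). Verify: 15 × 11 = 165 ≡ 1 (mod 41)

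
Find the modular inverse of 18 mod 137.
Since 137 is prime, by Fermat 18^(-1) ≡ 18^{135} ≡ 99 (mod 137). Verify: 18 × 99 = 1782 ≡ 1 (mod 137)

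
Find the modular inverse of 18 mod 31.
Since 31 is prime, by Fermat 18^(-1) ≡ 18^{29} ≡ 19 mod 31. Verify: 18 × 19 = 342 ≡ 1 mod 31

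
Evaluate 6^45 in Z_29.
Using Fermat: 6^{28} ≡ 1 mod 29. 45 ≡ 17 mod 28. So 6^{45} ≡ 6^{17} ≡ 13 mod 29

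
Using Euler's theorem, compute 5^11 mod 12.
By Euler: 5^{4} ≡ 1 mod 12 since gcd(5, 12) = 1. 11 = 2×4 + 3. So 5^{11} ≡ 5^{3} ≡ 5 mod 12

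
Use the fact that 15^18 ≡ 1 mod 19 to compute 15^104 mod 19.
By Fermat: 15^{18} ≡ 1 mod 19. 104 = 5×18 + 14. So 15^{104} ≡ 15^{14} ≡ 17 mod 19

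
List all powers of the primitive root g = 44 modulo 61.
44^1, 44^2, ..., 44^{60} mod 61: [44, 45, 28, 12, 40, 52, 31, 22, 53, 14, 6, 20, 26, 46, 11, 57, 7, 3, 10, 13, 23, 36, 59, 34, 32, 5, 37, 42, 18, 60, 17, 16, 33, 49, 21, 9, 30, 39, 8, 47, 55, 41, 35, 15, 50, 4, 54, 58, 51, 48, 38, 25, 2, 27, 29, 56, 24, 19, 43, 1]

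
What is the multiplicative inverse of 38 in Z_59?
Since 59 is prime, by Fermat 38^(-1) ≡ 38^{57} ≡ 14 mod 59. Verify: 38 × 14 = 532 ≡ 1 mod 59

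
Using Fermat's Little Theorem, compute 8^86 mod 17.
By Fermat: 8^{16} ≡ 1 mod 17. 86 = 5×16 + 6. So 8^{86} ≡ 8^{6} ≡ 4 mod 17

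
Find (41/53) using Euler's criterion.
(41/53) = 41^{26} mod 53 = -1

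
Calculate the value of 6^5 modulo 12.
By repeated squaring (mod 12): 6^{1}≡6, 6^{2}≡0, 6^{4}≡0. Then 6^{5} = 6^{4+1} ≡ 0 × 6 ≡ 0 (mod 12)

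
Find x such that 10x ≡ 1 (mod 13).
Since 13 is prime, by Fermat 10^(-1) ≡ 10^{11} ≡ 4 (mod 13). Verify: 10 × 4 = 40 ≡ 1 (mod 13)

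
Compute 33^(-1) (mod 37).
Since 37 is prime, by Fermat 33^(-1) ≡ 33^{35} ≡ 9 (mod 37). Verify: 33 × 9 = 297 ≡ 1 (mod 37)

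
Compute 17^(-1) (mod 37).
Since 37 is prime, by Fermat 17^(-1) ≡ 17^{35} ≡ 24 (mod 37). Verify: 17 × 24 = 408 ≡ 1 (mod 37)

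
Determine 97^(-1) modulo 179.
Since 179 is prime, by Fermat 97^(-1) ≡ 97^{177} ≡ 24 mod 179. Verify: 97 × 24 = 2328 ≡ 1 mod 179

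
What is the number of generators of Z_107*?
There are φ(107-1) = φ(106) = 52 primitive roots modulo 107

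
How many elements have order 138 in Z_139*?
There are φ(139-1) = φ(138) = 44 primitive roots modulo 139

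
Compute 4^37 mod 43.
By repeated squaring mod 43: 4^{1}≡4, 4^{2}≡16, 4^{4}≡41, 4^{8}≡4, 4^{16}≡16, 4^{32}≡41. Then 4^{37} = 4^{32+4+1} ≡ 41 × 41 × 4 ≡ 16 mod 43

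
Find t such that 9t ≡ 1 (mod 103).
Since 103 is prime, by Fermat 9^(-1) ≡ 9^{101} ≡ 23 (mod 103). Verify: 9 × 23 = 207 ≡ 1 (mod 103)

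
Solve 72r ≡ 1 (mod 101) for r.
Since 101 is prime, by Fermat 72^(-1) ≡ 72^{99} ≡ 94 (mod 101). Verify: 72 × 94 = 6768 ≡ 1 (mod 101)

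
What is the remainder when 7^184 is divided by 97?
Using Fermat: 7^{96} ≡ 1 mod 97. 184 ≡ 88 mod 96. So 7^{184} ≡ 7^{88} ≡ 16 mod 97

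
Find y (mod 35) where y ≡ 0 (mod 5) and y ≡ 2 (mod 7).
M = 5 × 7 = 35. M₁ = 7, y₁ ≡ 3 (mod 5). M₂ = 5, y₂ ≡ 3 (mod 7). y = 0×7×3 + 2×5×3 ≡ 30 (mod 35)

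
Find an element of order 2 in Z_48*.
7 has order 2 mod 48 since 7^{2} ≡ 1 (mod 48) and no smaller power works.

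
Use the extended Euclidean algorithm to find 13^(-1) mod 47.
Extended GCD: 13(-18) + 47(5) = 1. So 13^(-1) ≡ -18 ≡ 29 mod 47. Verify: 13 × 29 = 377 ≡ 1 mod 47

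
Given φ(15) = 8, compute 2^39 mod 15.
By Euler: 2^{8} ≡ 1 mod 15 since gcd(2, 15) = 1. 39 = 4×8 + 7. So 2^{39} ≡ 2^{7} ≡ 8 mod 15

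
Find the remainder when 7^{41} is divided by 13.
By Fermat: 7^{12} ≡ 1 mod 13. 41 = 3×12 + 5. So 7^{41} ≡ 7^{5} ≡ 11 mod 13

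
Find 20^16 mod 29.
By repeated squaring mod 29: 20^{1}≡20, 20^{2}≡23, 20^{4}≡7, 20^{8}≡20, 20^{16}≡23. So 20^{16} ≡ 23 mod 29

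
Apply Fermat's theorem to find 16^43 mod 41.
By Fermat: 16^{40} ≡ 1 mod 41. So 16^{43} = 16^{40} · 16^{3} ≡ 16^{3} ≡ 37 mod 41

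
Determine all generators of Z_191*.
There are φ(190) = 72 primitive roots mod 191: {19, 21, 22, 28, 29, 33, 35, 42, 44, 47, 53, 56, 57, 58, 61, 62, 63, 71, 73, 74, 76, 83, 87, 88, 89, 91, 93, 94, 95, 99, 101, 105, 106, 110, 111, 112, 113, 114, 116, 119, 123, 124, 126, 127, 131, 132, 137, 140, 141, 143, 145, 146, 148, 151, 157, 164, 165, 167, 168, 171, 173, 174, 175, 176, 178, 179, 181, 182, 183, 187, 188, 189}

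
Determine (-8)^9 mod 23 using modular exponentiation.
By repeated squaring (mod 23): (-8)^{1}≡15, (-8)^{2}≡18, (-8)^{4}≡2, (-8)^{8}≡4. Then (-8)^{9} = (-8)^{8+1} ≡ 4 × 15 ≡ 14 (mod 23)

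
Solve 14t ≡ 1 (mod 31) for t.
Since 31 is prime, by Fermat 14^(-1) ≡ 14^{29} ≡ 20 (mod 31). Verify: 14 × 20 = 280 ≡ 1 (mod 31)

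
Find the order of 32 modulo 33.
Powers of 32 mod 33: 32^1≡32, 32^2≡1. Order = 2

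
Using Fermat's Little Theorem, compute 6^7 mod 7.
By Fermat: 6^{6} ≡ 1 mod 7. So 6^{7} = 6^{6} · 6^{1} ≡ 6^{1} ≡ 6 mod 7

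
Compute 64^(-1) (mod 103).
Since 103 is prime, by Fermat 64^(-1) ≡ 64^{101} ≡ 66 (mod 103). Verify: 64 × 66 = 4224 ≡ 1 (mod 103)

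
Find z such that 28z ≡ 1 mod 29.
Since 29 is prime, by Fermat 28^(-1) ≡ 28^{27} ≡ 28 mod 29. Verify: 28 × 28 = 784 ≡ 1 mod 29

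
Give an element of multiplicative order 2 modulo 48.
7 has order 2 mod 48 since 7^{2} ≡ 1 (mod 48) and no smaller power works.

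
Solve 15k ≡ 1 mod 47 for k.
Since 47 is prime, by Fermat 15^(-1) ≡ 15^{45} ≡ 22 mod 47. Verify: 15 × 22 = 330 ≡ 1 mod 47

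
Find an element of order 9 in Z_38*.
5 has order 9 mod 38 since 5^{9} ≡ 1 mod 38 and no smaller power works.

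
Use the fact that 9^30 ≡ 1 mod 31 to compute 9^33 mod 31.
By Fermat: 9^{30} ≡ 1 mod 31. So 9^{33} = 9^{30} · 9^{3} ≡ 9^{3} ≡ 16 mod 31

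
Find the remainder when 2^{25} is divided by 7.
By Fermat: 2^{6} ≡ 1 (mod 7). 25 = 4×6 + 1. So 2^{25} ≡ 2^{1} ≡ 2 (mod 7)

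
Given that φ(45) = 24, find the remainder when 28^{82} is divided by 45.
By Euler: 28^{24} ≡ 1 mod 45 since gcd(28, 45) = 1. 82 = 3×24 + 10. So 28^{82} ≡ 28^{10} ≡ 19 mod 45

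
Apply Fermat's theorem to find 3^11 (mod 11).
By Fermat: 3^{10} ≡ 1 (mod 11). So 3^{11} = 3^{10} · 3^{1} ≡ 3^{1} ≡ 3 (mod 11)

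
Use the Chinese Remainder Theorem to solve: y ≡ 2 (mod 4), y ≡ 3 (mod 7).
M = 4 × 7 = 28. M₁ = 7, y₁ ≡ 3 (mod 4). M₂ = 4, y₂ ≡ 2 (mod 7). y = 2×7×3 + 3×4×2 ≡ 10 (mod 28)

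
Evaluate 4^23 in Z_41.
By repeated squaring (mod 41): 4^{1}≡4, 4^{2}≡16, 4^{4}≡10, 4^{8}≡18, 4^{16}≡37. Then 4^{23} = 4^{16+4+2+1} ≡ 37 × 10 × 16 × 4 ≡ 23 (mod 41)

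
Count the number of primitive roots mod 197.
There are φ(197-1) = φ(196) = 84 primitive roots modulo 197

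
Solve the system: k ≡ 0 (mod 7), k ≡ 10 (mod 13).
M = 7 × 13 = 91. M₁ = 13, y₁ ≡ 6 (mod 7). M₂ = 7, y₂ ≡ 2 (mod 13). k = 0×13×6 + 10×7×2 ≡ 49 (mod 91)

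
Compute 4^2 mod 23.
4^{2} = 16 ≡ 16 (mod 23)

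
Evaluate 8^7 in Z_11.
By repeated squaring mod 11: 8^{1}≡8, 8^{2}≡9, 8^{4}≡4. Then 8^{7} = 8^{4+2+1} ≡ 4 × 9 × 8 ≡ 2 mod 11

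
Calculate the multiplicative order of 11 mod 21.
Powers of 11 mod 21: 11^1≡11, 11^2≡16, 11^3≡8, 11^4≡4, 11^5≡2, 11^6≡1. So the order of 11 is 6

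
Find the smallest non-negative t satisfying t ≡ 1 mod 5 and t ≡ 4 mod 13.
M = 5 × 13 = 65. M₁ = 13, y₁ ≡ 2 mod 5. M₂ = 5, y₂ ≡ 8 mod 13. t = 1×13×2 + 4×5×8 ≡ 56 mod 65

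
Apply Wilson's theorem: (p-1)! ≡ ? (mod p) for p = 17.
By Wilson's theorem, (16)! ≡ -1 ≡ 16 (mod 17)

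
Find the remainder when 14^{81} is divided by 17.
By Fermat: 14^{16} ≡ 1 mod 17. 81 = 5×16 + 1. So 14^{81} ≡ 14^{1} ≡ 14 mod 17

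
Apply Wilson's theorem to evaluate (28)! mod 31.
(30)! = (28)! × (29) × (30) ≡ -1 (mod 31). So (28)! ≡ -1 × [(30)(29)]^(-1) ≡ 15 (mod 31)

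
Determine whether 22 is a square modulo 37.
By Euler's criterion: 22^{18} ≡ 36 mod 37. Since this equals -1 (≡ 36), 22 is not a QR.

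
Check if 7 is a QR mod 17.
By Euler's criterion: 7^{8} ≡ 16 mod 17. Since this equals -1 (≡ 16), 7 is not a QR.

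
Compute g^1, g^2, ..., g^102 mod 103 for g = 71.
71^1, 71^2, ..., 71^{102} mod 103: [71, 97, 89, 36, 84, 93, 11, 60, 37, 52, 87, 100, 96, 18, 42, 98, 57, 30, 70, 26, 95, 50, 48, 9, 21, 49, 80, 15, 35, 13, 99, 25, 24, 56, 62, 76, 40, 59, 69, 58, 101, 64, 12, 28, 31, 38, 20, 81, 86, 29, 102, 32, 6, 14, 67, 19, 10, 92, 43, 66, 51, 16, 3, 7, 85, 61, 5, 46, 73, 33, 77, 8, 53, 55, 94, 82, 54, 23, 88, 68, 90, 4, 78, 79, 47, 41, 27, 63, 44, 34, 45, 2, 39, 91, 75, 72, 65, 83, 22, 17, 74, 1]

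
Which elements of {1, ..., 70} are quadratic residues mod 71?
Squares in Z_71*: {1, 2, 3, 4, 5, 6, 8, 9, 10, 12, 15, 16, 18, 19, 20, 24, 25, 27, 29, 30, 32, 36, 37, 38, 40, 43, 45, 48, 49, 50, 54, 57, 58, 60, 64}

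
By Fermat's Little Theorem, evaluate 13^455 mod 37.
By Fermat: 13^{36} ≡ 1 mod 37. 455 ≡ 23 mod 36. So 13^{455} ≡ 13^{23} ≡ 2 mod 37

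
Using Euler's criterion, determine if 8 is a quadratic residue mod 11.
By Euler's criterion: 8^{5} ≡ 10 (mod 11). Since this equals -1 (≡ 10), 8 is not a QR.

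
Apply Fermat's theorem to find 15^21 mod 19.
By Fermat: 15^{18} ≡ 1 mod 19. So 15^{21} = 15^{18} · 15^{3} ≡ 15^{3} ≡ 12 mod 19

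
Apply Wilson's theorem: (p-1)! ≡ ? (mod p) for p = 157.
By Wilson's theorem, (156)! ≡ -1 ≡ 156 mod 157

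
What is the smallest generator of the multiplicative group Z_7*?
g = 3. For each prime q|6: 3^{3}≡6, 3^{2}≡2, none ≡ 1, so ord_7(3) = 6 and 3 is a primitive root.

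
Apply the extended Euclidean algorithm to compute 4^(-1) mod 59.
Extended GCD: 4(15) + 59(-1) = 1. So 4^(-1) ≡ 15 (mod 59). Verify: 4 × 15 = 60 ≡ 1 (mod 59)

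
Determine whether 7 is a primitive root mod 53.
7^{26} ≡ 1 (mod 53) and 26 < 52, so ord_53(7) = 26 ≠ 52 and 7 is not a primitive root.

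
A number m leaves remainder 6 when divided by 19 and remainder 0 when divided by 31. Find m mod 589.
M = 19 × 31 = 589. M₁ = 31, y₁ ≡ 8 mod 19. M₂ = 19, y₂ ≡ 18 mod 31. m = 6×31×8 + 0×19×18 ≡ 310 mod 589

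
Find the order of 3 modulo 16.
Powers of 3 mod 16: 3^1≡3, 3^2≡9, 3^3≡11, 3^4≡1. Order = 4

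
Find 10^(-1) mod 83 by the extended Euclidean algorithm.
Extended GCD: 10(25) + 83(-3) = 1. So 10^(-1) ≡ 25 mod 83. Verify: 10 × 25 = 250 ≡ 1 mod 83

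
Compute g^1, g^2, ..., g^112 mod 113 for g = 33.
33^1, 33^2, ..., 33^{112} mod 113: [33, 72, 3, 99, 103, 9, 71, 83, 27, 100, 23, 81, 74, 69, 17, 109, 94, 51, 101, 56, 40, 77, 55, 7, 5, 52, 21, 15, 43, 63, 45, 16, 76, 22, 48, 2, 66, 31, 6, 85, 93, 18, 29, 53, 54, 87, 46, 49, 35, 25, 34, 105, 75, 102, 89, 112, 80, 41, 110, 14, 10, 104, 42, 30, 86, 13, 90, 32, 39, 44, 96, 4, 19, 62, 12, 57, 73, 36, 58, 106, 108, 61, 92, 98, 70, 50, 68, 97, 37, 91, 65, 111, 47, 82, 107, 28, 20, 95, 84, 60, 59, 26, 67, 64, 78, 88, 79, 8, 38, 11, 24, 1]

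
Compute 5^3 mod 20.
5^{3} = 125 ≡ 5 mod 20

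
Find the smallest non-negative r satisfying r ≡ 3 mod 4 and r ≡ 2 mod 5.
M = 4 × 5 = 20. M₁ = 5, y₁ ≡ 1 mod 4. M₂ = 4, y₂ ≡ 4 mod 5. r = 3×5×1 + 2×4×4 ≡ 7 mod 20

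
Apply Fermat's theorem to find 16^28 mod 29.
By Fermat's Little Theorem, 16^{28} ≡ 1 mod 29 since 29 is prime and gcd(16, 29) = 1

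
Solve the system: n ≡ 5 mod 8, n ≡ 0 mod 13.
M = 8 × 13 = 104. M₁ = 13, y₁ ≡ 5 mod 8. M₂ = 8, y₂ ≡ 5 mod 13. n = 5×13×5 + 0×8×5 ≡ 13 mod 104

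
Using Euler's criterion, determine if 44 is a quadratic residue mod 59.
By Euler's criterion: 44^{29} ≡ 58 (mod 59). Since this equals -1 (≡ 58), 44 is not a QR.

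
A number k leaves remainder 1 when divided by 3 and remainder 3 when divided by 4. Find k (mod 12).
M = 3 × 4 = 12. M₁ = 4, y₁ ≡ 1 (mod 3). M₂ = 3, y₂ ≡ 3 (mod 4). k = 1×4×1 + 3×3×3 ≡ 7 (mod 12)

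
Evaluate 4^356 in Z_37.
Using Fermat: 4^{36} ≡ 1 (mod 37). 356 ≡ 32 (mod 36). So 4^{356} ≡ 4^{32} ≡ 12 (mod 37)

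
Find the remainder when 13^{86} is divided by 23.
By Fermat: 13^{22} ≡ 1 mod 23. 86 = 3×22 + 20. So 13^{86} ≡ 13^{20} ≡ 3 mod 23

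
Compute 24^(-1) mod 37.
Since 37 is prime, by Fermat 24^(-1) ≡ 24^{35} ≡ 17 mod 37. Verify: 24 × 17 = 408 ≡ 1 mod 37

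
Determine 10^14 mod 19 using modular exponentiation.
By repeated squaring (mod 19): 10^{1}≡10, 10^{2}≡5, 10^{4}≡6, 10^{8}≡17. Then 10^{14} = 10^{8+4+2} ≡ 17 × 6 × 5 ≡ 16 (mod 19)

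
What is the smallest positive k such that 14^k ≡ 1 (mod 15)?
Powers of 14 mod 15: 14^1≡14, 14^2≡1. So the order of 14 is 2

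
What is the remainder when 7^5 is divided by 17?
By repeated squaring (mod 17): 7^{1}≡7, 7^{2}≡15, 7^{4}≡4. Then 7^{5} = 7^{4+1} ≡ 4 × 7 ≡ 11 (mod 17)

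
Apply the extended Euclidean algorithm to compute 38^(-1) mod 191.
Extended GCD: 38(-5) + 191(1) = 1. So 38^(-1) ≡ -5 ≡ 186 mod 191. Verify: 38 × 186 = 7068 ≡ 1 mod 191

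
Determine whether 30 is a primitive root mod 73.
30^{24} ≡ 1 (mod 73) and 24 < 72, so ord_73(30) = 24 ≠ 72 and 30 is not a primitive root.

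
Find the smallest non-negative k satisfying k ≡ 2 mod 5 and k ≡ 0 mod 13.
M = 5 × 13 = 65. M₁ = 13, y₁ ≡ 2 mod 5. M₂ = 5, y₂ ≡ 8 mod 13. k = 2×13×2 + 0×5×8 ≡ 52 mod 65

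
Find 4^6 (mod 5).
Using Fermat: 4^{4} ≡ 1 (mod 5). 6 ≡ 2 (mod 4). So 4^{6} ≡ 4^{2} ≡ 1 (mod 5)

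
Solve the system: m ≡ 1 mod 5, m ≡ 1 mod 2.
M = 5 × 2 = 10. M₁ = 2, y₁ ≡ 3 mod 5. M₂ = 5, y₂ ≡ 1 mod 2. m = 1×2×3 + 1×5×1 ≡ 1 mod 10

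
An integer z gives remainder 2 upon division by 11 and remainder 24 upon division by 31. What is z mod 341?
M = 11 × 31 = 341. M₁ = 31, y₁ ≡ 5 mod 11. M₂ = 11, y₂ ≡ 17 mod 31. z = 2×31×5 + 24×11×17 ≡ 24 mod 341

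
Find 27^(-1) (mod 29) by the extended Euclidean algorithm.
Extended GCD: 27(14) + 29(-13) = 1. So 27^(-1) ≡ 14 (mod 29). Verify: 27 × 14 = 378 ≡ 1 (mod 29)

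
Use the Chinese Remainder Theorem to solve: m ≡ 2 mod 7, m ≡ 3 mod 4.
M = 7 × 4 = 28. M₁ = 4, y₁ ≡ 2 mod 7. M₂ = 7, y₂ ≡ 3 mod 4. m = 2×4×2 + 3×7×3 ≡ 23 mod 28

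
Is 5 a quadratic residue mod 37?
By Euler's criterion: 5^{18} ≡ 36 (mod 37). Since this equals -1 (≡ 36), 5 is not a QR.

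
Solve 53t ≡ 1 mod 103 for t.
Since 103 is prime, by Fermat 53^(-1) ≡ 53^{101} ≡ 35 mod 103. Verify: 53 × 35 = 1855 ≡ 1 mod 103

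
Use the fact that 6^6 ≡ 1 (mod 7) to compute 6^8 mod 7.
By Fermat: 6^{6} ≡ 1 (mod 7). So 6^{8} = 6^{6} · 6^{2} ≡ 6^{2} ≡ 1 (mod 7)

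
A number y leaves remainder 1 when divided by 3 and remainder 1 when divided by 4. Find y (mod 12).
M = 3 × 4 = 12. M₁ = 4, y₁ ≡ 1 (mod 3). M₂ = 3, y₂ ≡ 3 (mod 4). y = 1×4×1 + 1×3×3 ≡ 1 (mod 12)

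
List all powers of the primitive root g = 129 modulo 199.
129^1, 129^2, ..., 129^{198} mod 199: [129, 124, 76, 53, 71, 5, 48, 23, 181, 66, 156, 25, 41, 115, 109, 131, 183, 125, 6, 177, 147, 58, 119, 28, 30, 89, 138, 91, 197, 140, 150, 47, 93, 57, 189, 103, 153, 36, 67, 86, 149, 117, 168, 180, 136, 32, 148, 187, 44, 104, 83, 160, 143, 139, 21, 122, 17, 4, 118, 98, 105, 13, 85, 20, 192, 92, 127, 65, 27, 100, 164, 62, 38, 126, 135, 102, 24, 111, 190, 33, 78, 112, 120, 157, 154, 165, 191, 162, 3, 188, 173, 29, 159, 14, 15, 144, 69, 145, 198, 70, 75, 123, 146, 128, 194, 151, 176, 18, 133, 43, 174, 158, 84, 90, 68, 16, 74, 193, 22, 52, 141, 80, 171, 169, 110, 61, 108, 2, 59, 49, 152, 106, 142, 10, 96, 46, 163, 132, 113, 50, 82, 31, 19, 63, 167, 51, 12, 155, 95, 116, 39, 56, 60, 178, 77, 182, 195, 81, 101, 94, 186, 114, 179, 7, 107, 72, 134, 172, 99, 35, 137, 161, 73, 64, 97, 175, 88, 9, 166, 121, 87, 79, 42, 45, 34, 8, 37, 196, 11, 26, 170, 40, 185, 184, 55, 130, 54, 1]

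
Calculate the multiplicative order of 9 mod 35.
Powers of 9 mod 35: 9^1≡9, 9^2≡11, 9^3≡29, 9^4≡16, 9^5≡4, 9^6≡1. ord_35(9) = 6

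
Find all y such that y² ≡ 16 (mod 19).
The square roots of 16 mod 19 are 4 and 15. Verify: 4² = 16 ≡ 16 (mod 19)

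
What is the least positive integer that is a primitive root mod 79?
g = 3. For each prime q|78: 3^{39}≡78, 3^{26}≡23, 3^{6}≡18, none ≡ 1, so ord_79(3) = 78 and 3 is a primitive root.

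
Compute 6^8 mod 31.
By repeated squaring (mod 31): 6^{1}≡6, 6^{2}≡5, 6^{4}≡25, 6^{8}≡5. So 6^{8} ≡ 5 (mod 31)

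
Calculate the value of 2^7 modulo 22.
By repeated squaring (mod 22): 2^{1}≡2, 2^{2}≡4, 2^{4}≡16. Then 2^{7} = 2^{4+2+1} ≡ 16 × 4 × 2 ≡ 18 (mod 22)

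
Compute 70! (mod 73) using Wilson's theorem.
(72)! = (70)! × (71) × (72) ≡ -1 (mod 73). So (70)! ≡ -1 × [(72)(71)]^(-1) ≡ 36 (mod 73)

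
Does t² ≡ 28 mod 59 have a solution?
By Euler's criterion: 28^{29} ≡ 1 mod 59. Since this equals 1, 28 is a QR.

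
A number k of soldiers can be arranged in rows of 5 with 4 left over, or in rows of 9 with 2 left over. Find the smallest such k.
M = 5 × 9 = 45. M₁ = 9, y₁ ≡ 4 mod 5. M₂ = 5, y₂ ≡ 2 mod 9. k = 4×9×4 + 2×5×2 ≡ 29 mod 45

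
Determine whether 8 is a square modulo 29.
By Euler's criterion: 8^{14} ≡ 28 (mod 29). Since this equals -1 (≡ 28), 8 is not a QR.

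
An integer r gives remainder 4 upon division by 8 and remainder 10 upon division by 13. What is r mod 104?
M = 8 × 13 = 104. M₁ = 13, y₁ ≡ 5 mod 8. M₂ = 8, y₂ ≡ 5 mod 13. r = 4×13×5 + 10×8×5 ≡ 36 mod 104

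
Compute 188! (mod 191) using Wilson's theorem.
(190)! = (188)! × (189) × (190) ≡ -1 (mod 191). So (188)! ≡ -1 × [(190)(189)]^(-1) ≡ 95 (mod 191)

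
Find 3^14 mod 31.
By repeated squaring mod 31: 3^{1}≡3, 3^{2}≡9, 3^{4}≡19, 3^{8}≡20. Then 3^{14} = 3^{8+4+2} ≡ 20 × 19 × 9 ≡ 10 mod 31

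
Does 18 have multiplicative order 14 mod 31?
Powers of 18 mod 31: 18^1≡18, 18^2≡14, 18^3≡4, 18^4≡10, 18^5≡25, 18^6≡16, 18^7≡9, 18^8≡7, 18^9≡2, 18^10≡5, 18^11≡28, 18^12≡8, 18^13≡20, 18^14≡19, 18^15≡1. 18^14≡19≢1, so ord ≠ 14. No, the actual order is 15.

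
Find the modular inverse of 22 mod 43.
Since 43 is prime, by Fermat 22^(-1) ≡ 22^{41} ≡ 2 mod 43. Verify: 22 × 2 = 44 ≡ 1 mod 43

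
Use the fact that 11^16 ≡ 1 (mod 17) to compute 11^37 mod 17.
By Fermat: 11^{16} ≡ 1 (mod 17). 37 = 2×16 + 5. So 11^{37} ≡ 11^{5} ≡ 10 (mod 17)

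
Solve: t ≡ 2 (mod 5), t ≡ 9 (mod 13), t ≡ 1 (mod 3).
M = 5 × 13 × 3 = 195. M₁ = 39, y₁ ≡ 4 (mod 5). M₂ = 15, y₂ ≡ 7 (mod 13). M₃ = 65, y₃ ≡ 2 (mod 3). t = 2×39×4 + 9×15×7 + 1×65×2 ≡ 22 (mod 195)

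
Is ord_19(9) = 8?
Powers of 9 mod 19: 9^1≡9, 9^2≡5, 9^3≡7, 9^4≡6, 9^5≡16, 9^6≡11, 9^7≡4, 9^8≡17, 9^9≡1. 9^8≡17≢1, so ord ≠ 8. No, the actual order is 9.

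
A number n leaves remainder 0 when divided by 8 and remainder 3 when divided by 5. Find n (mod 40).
M = 8 × 5 = 40. M₁ = 5, y₁ ≡ 5 (mod 8). M₂ = 8, y₂ ≡ 2 (mod 5). n = 0×5×5 + 3×8×2 ≡ 8 (mod 40)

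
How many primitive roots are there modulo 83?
Number of primitive roots mod 83 = φ(p-1) = φ(82) = 40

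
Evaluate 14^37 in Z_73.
By repeated squaring mod 73: 14^{1}≡14, 14^{2}≡50, 14^{4}≡18, 14^{8}≡32, 14^{16}≡2, 14^{32}≡4. Then 14^{37} = 14^{32+4+1} ≡ 4 × 18 × 14 ≡ 59 mod 73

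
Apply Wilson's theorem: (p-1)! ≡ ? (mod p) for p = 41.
By Wilson's theorem, (40)! ≡ -1 ≡ 40 mod 41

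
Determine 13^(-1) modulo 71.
Since 71 is prime, by Fermat 13^(-1) ≡ 13^{69} ≡ 11 (mod 71). Verify: 13 × 11 = 143 ≡ 1 (mod 71)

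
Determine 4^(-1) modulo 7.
Since 7 is prime, by Fermat 4^(-1) ≡ 4^{5} ≡ 2 (mod 7). Verify: 4 × 2 = 8 ≡ 1 (mod 7)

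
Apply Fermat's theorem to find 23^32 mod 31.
By Fermat: 23^{30} ≡ 1 mod 31. So 23^{32} = 23^{30} · 23^{2} ≡ 23^{2} ≡ 2 mod 31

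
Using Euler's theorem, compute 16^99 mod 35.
By Euler: 16^{24} ≡ 1 (mod 35) since gcd(16, 35) = 1. 99 = 4×24 + 3. So 16^{99} ≡ 16^{3} ≡ 1 (mod 35)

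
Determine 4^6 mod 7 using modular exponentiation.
Using Fermat: 4^{6} ≡ 1 mod 7. 6 ≡ 0 mod 6. So 4^{6} ≡ 4^{0} ≡ 1 mod 7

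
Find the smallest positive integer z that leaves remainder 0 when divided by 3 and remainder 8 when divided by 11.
M = 3 × 11 = 33. M₁ = 11, y₁ ≡ 2 (mod 3). M₂ = 3, y₂ ≡ 4 (mod 11). z = 0×11×2 + 8×3×4 ≡ 30 (mod 33)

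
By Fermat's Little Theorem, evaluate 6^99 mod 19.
By Fermat: 6^{18} ≡ 1 (mod 19). 99 = 5×18 + 9. So 6^{99} ≡ 6^{9} ≡ 1 (mod 19)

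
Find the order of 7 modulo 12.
Powers of 7 mod 12: 7^1≡7, 7^2≡1. Order = 2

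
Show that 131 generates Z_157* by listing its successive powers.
131^1, 131^2, ..., 131^{156} mod 157: [131, 48, 8, 106, 70, 64, 63, 89, 41, 33, 84, 14, 107, 44, 112, 71, 38, 111, 97, 147, 103, 148, 77, 39, 85, 145, 155, 52, 61, 141, 102, 17, 29, 31, 136, 75, 91, 146, 129, 100, 69, 90, 15, 81, 92, 120, 20, 108, 18, 3, 79, 144, 24, 4, 53, 35, 32, 110, 123, 99, 95, 42, 7, 132, 22, 56, 114, 19, 134, 127, 152, 130, 74, 117, 98, 121, 151, 156, 26, 109, 149, 51, 87, 93, 94, 68, 116, 124, 73, 143, 50, 113, 45, 86, 119, 46, 60, 10, 54, 9, 80, 118, 72, 12, 2, 105, 96, 16, 55, 140, 128, 126, 21, 82, 66, 11, 28, 57, 88, 67, 142, 76, 65, 37, 137, 49, 139, 154, 78, 13, 133, 153, 104, 122, 125, 47, 34, 58, 62, 115, 150, 25, 135, 101, 43, 138, 23, 30, 5, 27, 83, 40, 59, 36, 6, 1]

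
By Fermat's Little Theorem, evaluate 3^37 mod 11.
By Fermat: 3^{10} ≡ 1 (mod 11). 37 = 3×10 + 7. So 3^{37} ≡ 3^{7} ≡ 9 (mod 11)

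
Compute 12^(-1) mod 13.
Since 13 is prime, by Fermat 12^(-1) ≡ 12^{11} ≡ 12 mod 13. Verify: 12 × 12 = 144 ≡ 1 mod 13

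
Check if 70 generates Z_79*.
ord_79(70) divides 78. For each prime q|78: 70^{39}≡78, 70^{26}≡55, 70^{6}≡8, none ≡ 1. So 70 has order 78 and is a primitive root mod 79.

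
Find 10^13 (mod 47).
By repeated squaring (mod 47): 10^{1}≡10, 10^{2}≡6, 10^{4}≡36, 10^{8}≡27. Then 10^{13} = 10^{8+4+1} ≡ 27 × 36 × 10 ≡ 38 (mod 47)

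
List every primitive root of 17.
There are φ(16) = 8 primitive roots mod 17: {3, 5, 6, 7, 10, 11, 12, 14}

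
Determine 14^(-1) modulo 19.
Since 19 is prime, by Fermat 14^(-1) ≡ 14^{17} ≡ 15 mod 19. Verify: 14 × 15 = 210 ≡ 1 mod 19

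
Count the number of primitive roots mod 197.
There are φ(197-1) = φ(196) = 84 primitive roots modulo 197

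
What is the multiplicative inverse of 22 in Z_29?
Since 29 is prime, by Fermat 22^(-1) ≡ 22^{27} ≡ 4 mod 29. Verify: 22 × 4 = 88 ≡ 1 mod 29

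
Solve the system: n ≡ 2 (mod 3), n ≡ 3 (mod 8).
M = 3 × 8 = 24. M₁ = 8, y₁ ≡ 2 (mod 3). M₂ = 3, y₂ ≡ 3 (mod 8). n = 2×8×2 + 3×3×3 ≡ 11 (mod 24)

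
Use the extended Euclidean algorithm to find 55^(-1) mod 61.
Extended GCD: 55(10) + 61(-9) = 1. So 55^(-1) ≡ 10 mod 61. Verify: 55 × 10 = 550 ≡ 1 mod 61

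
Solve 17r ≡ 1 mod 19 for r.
Since 19 is prime, by Fermat 17^(-1) ≡ 17^{17} ≡ 9 mod 19. Verify: 17 × 9 = 153 ≡ 1 mod 19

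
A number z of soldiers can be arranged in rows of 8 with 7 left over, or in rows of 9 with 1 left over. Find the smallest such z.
M = 8 × 9 = 72. M₁ = 9, y₁ ≡ 1 (mod 8). M₂ = 8, y₂ ≡ 8 (mod 9). z = 7×9×1 + 1×8×8 ≡ 55 (mod 72)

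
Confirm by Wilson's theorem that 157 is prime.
(156)! mod 157 = 156. Since this equals -1 mod 157, Wilson confirms 157 is prime.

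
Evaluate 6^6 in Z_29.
By repeated squaring mod 29: 6^{1}≡6, 6^{2}≡7, 6^{4}≡20. Then 6^{6} = 6^{4+2} ≡ 20 × 7 ≡ 24 mod 29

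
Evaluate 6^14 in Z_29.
By repeated squaring (mod 29): 6^{1}≡6, 6^{2}≡7, 6^{4}≡20, 6^{8}≡23. Then 6^{14} = 6^{8+4+2} ≡ 23 × 20 × 7 ≡ 1 (mod 29)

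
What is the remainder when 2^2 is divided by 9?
2^{2} = 4 ≡ 4 (mod 9)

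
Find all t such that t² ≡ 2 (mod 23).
The square roots of 2 mod 23 are 18 and 5. Verify: 18² = 324 ≡ 2 (mod 23)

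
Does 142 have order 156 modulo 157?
ord_157(142) divides 156. For each prime q|156: 142^{78}≡156, 142^{52}≡144, 142^{12}≡108, none ≡ 1. So 142 has order 156 and is a primitive root mod 157.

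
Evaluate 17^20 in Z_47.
By repeated squaring mod 47: 17^{1}≡17, 17^{2}≡7, 17^{4}≡2, 17^{8}≡4, 17^{16}≡16. Then 17^{20} = 17^{16+4} ≡ 16 × 2 ≡ 32 mod 47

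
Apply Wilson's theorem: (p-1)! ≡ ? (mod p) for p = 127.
By Wilson's theorem, (126)! ≡ -1 ≡ 126 (mod 127)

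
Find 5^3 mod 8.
5^{3} = 125 ≡ 5 mod 8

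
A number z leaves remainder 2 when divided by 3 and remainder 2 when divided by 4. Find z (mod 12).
M = 3 × 4 = 12. M₁ = 4, y₁ ≡ 1 (mod 3). M₂ = 3, y₂ ≡ 3 (mod 4). z = 2×4×1 + 2×3×3 ≡ 2 (mod 12)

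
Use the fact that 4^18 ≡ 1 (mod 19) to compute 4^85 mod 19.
By Fermat: 4^{18} ≡ 1 (mod 19). 85 = 4×18 + 13. So 4^{85} ≡ 4^{13} ≡ 9 (mod 19)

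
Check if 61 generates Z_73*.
61^{36} ≡ 1 (mod 73) and 36 < 72, so ord_73(61) = 36 ≠ 72 and 61 is not a primitive root.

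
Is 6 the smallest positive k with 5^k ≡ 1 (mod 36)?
Powers of 5 mod 36: 5^1≡5, 5^2≡25, 5^3≡17, 5^4≡13, 5^5≡29, 5^6≡1. First k with 5^k≡1 is k=6. Yes, ord_36(5) = 6.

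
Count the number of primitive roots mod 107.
There are φ(107-1) = φ(106) = 52 primitive roots modulo 107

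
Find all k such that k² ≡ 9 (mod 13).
The square roots of 9 mod 13 are 3 and 10. Verify: 3² = 9 ≡ 9 (mod 13)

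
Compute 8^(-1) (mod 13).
Since 13 is prime, by Fermat 8^(-1) ≡ 8^{11} ≡ 5 (mod 13). Verify: 8 × 5 = 40 ≡ 1 (mod 13)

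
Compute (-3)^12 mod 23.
By repeated squaring mod 23: (-3)^{1}≡20, (-3)^{2}≡9, (-3)^{4}≡12, (-3)^{8}≡6. Then (-3)^{12} = (-3)^{8+4} ≡ 6 × 12 ≡ 3 mod 23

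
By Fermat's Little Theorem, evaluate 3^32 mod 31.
By Fermat: 3^{30} ≡ 1 mod 31. So 3^{32} = 3^{30} · 3^{2} ≡ 3^{2} ≡ 9 mod 31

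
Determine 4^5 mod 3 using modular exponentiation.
Using Fermat: 4^{2} ≡ 1 (mod 3). 5 ≡ 1 (mod 2). So 4^{5} ≡ 4^{1} ≡ 1 (mod 3)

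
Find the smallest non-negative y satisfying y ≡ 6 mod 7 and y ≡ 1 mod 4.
M = 7 × 4 = 28. M₁ = 4, y₁ ≡ 2 mod 7. M₂ = 7, y₂ ≡ 3 mod 4. y = 6×4×2 + 1×7×3 ≡ 13 mod 28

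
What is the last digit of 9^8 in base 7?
Using Fermat: 9^{6} ≡ 1 (mod 7). 8 ≡ 2 (mod 6). So 9^{8} ≡ 9^{2} ≡ 4 (mod 7)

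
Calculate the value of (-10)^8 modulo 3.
Using Fermat: (-10)^{2} ≡ 1 (mod 3). 8 ≡ 0 (mod 2). So (-10)^{8} ≡ (-10)^{0} ≡ 1 (mod 3)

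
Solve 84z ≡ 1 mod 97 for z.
Since 97 is prime, by Fermat 84^(-1) ≡ 84^{95} ≡ 82 mod 97. Verify: 84 × 82 = 6888 ≡ 1 mod 97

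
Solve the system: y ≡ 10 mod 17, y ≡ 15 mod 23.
M = 17 × 23 = 391. M₁ = 23, y₁ ≡ 3 mod 17. M₂ = 17, y₂ ≡ 19 mod 23. y = 10×23×3 + 15×17×19 ≡ 61 mod 391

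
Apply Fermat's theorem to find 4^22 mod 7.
By Fermat: 4^{6} ≡ 1 mod 7. 22 = 3×6 + 4. So 4^{22} ≡ 4^{4} ≡ 4 mod 7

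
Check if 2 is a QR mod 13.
By Euler's criterion: 2^{6} ≡ 12 mod 13. Since this equals -1 (≡ 12), 2 is not a QR.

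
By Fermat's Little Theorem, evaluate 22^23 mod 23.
By Fermat: 22^{22} ≡ 1 mod 23. So 22^{23} = 22^{22} · 22^{1} ≡ 22^{1} ≡ 22 mod 23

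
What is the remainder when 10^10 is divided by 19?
By repeated squaring mod 19: 10^{1}≡10, 10^{2}≡5, 10^{4}≡6, 10^{8}≡17. Then 10^{10} = 10^{8+2} ≡ 17 × 5 ≡ 9 mod 19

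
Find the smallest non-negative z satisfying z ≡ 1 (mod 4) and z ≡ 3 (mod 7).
M = 4 × 7 = 28. M₁ = 7, y₁ ≡ 3 (mod 4). M₂ = 4, y₂ ≡ 2 (mod 7). z = 1×7×3 + 3×4×2 ≡ 17 (mod 28)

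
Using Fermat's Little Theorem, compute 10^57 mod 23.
By Fermat: 10^{22} ≡ 1 (mod 23). 57 = 2×22 + 13. So 10^{57} ≡ 10^{13} ≡ 15 (mod 23)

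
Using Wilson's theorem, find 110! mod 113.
(112)! = (110)! × (111) × (112) ≡ -1 mod 113. So (110)! ≡ -1 × [(112)(111)]^(-1) ≡ 56 mod 113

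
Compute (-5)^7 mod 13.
By repeated squaring (mod 13): (-5)^{1}≡8, (-5)^{2}≡12, (-5)^{4}≡1. Then (-5)^{7} = (-5)^{4+2+1} ≡ 1 × 12 × 8 ≡ 5 (mod 13)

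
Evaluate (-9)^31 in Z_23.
Using Fermat: (-9)^{22} ≡ 1 mod 23. 31 ≡ 9 mod 22. So (-9)^{31} ≡ (-9)^{9} ≡ 21 mod 23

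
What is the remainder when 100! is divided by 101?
By Wilson's theorem, (100)! ≡ -1 ≡ 100 mod 101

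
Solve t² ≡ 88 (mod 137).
The square roots of 88 mod 137 are 122 and 15. Verify: 122² = 14884 ≡ 88 (mod 137)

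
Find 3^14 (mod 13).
Using Fermat: 3^{12} ≡ 1 (mod 13). 14 ≡ 2 (mod 12). So 3^{14} ≡ 3^{2} ≡ 9 (mod 13)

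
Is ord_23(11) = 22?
Powers of 11 mod 23: 11^1≡11, 11^2≡6, 11^3≡20, 11^4≡13, 11^5≡5, 11^6≡9, 11^7≡7, 11^8≡8, 11^9≡19, 11^10≡2, 11^11≡22, 11^12≡12, 11^13≡17, 11^14≡3, 11^15≡10, 11^16≡18, 11^17≡14, 11^18≡16, 11^19≡15, 11^20≡4, 11^21≡21, 11^22≡1. First k with 11^k≡1 is k=22. Yes, ord_23(11) = 22.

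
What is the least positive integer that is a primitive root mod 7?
g = 3. For each prime q|6: 3^{3}≡6, 3^{2}≡2, none ≡ 1, so ord_7(3) = 6 and 3 is a primitive root.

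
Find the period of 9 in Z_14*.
Powers of 9 mod 14: 9^1≡9, 9^2≡11, 9^3≡1. ord_14(9) = 3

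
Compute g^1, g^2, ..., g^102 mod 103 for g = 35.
35^1, 35^2, ..., 35^{102} mod 103: [35, 92, 27, 18, 12, 8, 74, 15, 10, 41, 96, 64, 77, 17, 80, 19, 47, 100, 101, 33, 22, 49, 67, 79, 87, 58, 73, 83, 21, 14, 78, 52, 69, 46, 65, 9, 6, 4, 37, 59, 5, 72, 48, 32, 90, 60, 40, 61, 75, 50, 102, 68, 11, 76, 85, 91, 95, 29, 88, 93, 62, 7, 39, 26, 86, 23, 84, 56, 3, 2, 70, 81, 54, 36, 24, 16, 45, 30, 20, 82, 89, 25, 51, 34, 57, 38, 94, 97, 99, 66, 44, 98, 31, 55, 71, 13, 43, 63, 42, 28, 53, 1]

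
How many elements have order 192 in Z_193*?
There are φ(193-1) = φ(192) = 64 primitive roots modulo 193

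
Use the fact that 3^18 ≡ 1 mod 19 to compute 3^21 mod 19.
By Fermat: 3^{18} ≡ 1 mod 19. So 3^{21} = 3^{18} · 3^{3} ≡ 3^{3} ≡ 8 mod 19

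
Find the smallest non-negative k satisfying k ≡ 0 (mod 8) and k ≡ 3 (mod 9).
M = 8 × 9 = 72. M₁ = 9, y₁ ≡ 1 (mod 8). M₂ = 8, y₂ ≡ 8 (mod 9). k = 0×9×1 + 3×8×8 ≡ 48 (mod 72)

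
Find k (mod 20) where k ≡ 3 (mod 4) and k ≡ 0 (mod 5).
M = 4 × 5 = 20. M₁ = 5, y₁ ≡ 1 (mod 4). M₂ = 4, y₂ ≡ 4 (mod 5). k = 3×5×1 + 0×4×4 ≡ 15 (mod 20)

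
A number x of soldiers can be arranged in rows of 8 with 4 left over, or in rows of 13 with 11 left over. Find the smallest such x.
M = 8 × 13 = 104. M₁ = 13, y₁ ≡ 5 (mod 8). M₂ = 8, y₂ ≡ 5 (mod 13). x = 4×13×5 + 11×8×5 ≡ 76 (mod 104)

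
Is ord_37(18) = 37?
Powers of 18 mod 37: 18^1≡18, 18^2≡28, 18^3≡23, 18^4≡7, 18^5≡15, 18^6≡11, 18^7≡13, 18^8≡12, 18^9≡31, 18^10≡3, 18^11≡17, 18^12≡10, 18^13≡32, 18^14≡21, 18^15≡8, 18^16≡33, 18^17≡2, 18^18≡36, 18^19≡19, 18^20≡9, 18^21≡14, 18^22≡30, 18^23≡22, 18^24≡26, 18^25≡24, 18^26≡25, 18^27≡6, 18^28≡34, 18^29≡20, 18^30≡27, 18^31≡5, 18^32≡16, 18^33≡29, 18^34≡4, 18^35≡35, 18^36≡1. Already 18^36≡1, so the order is 36 < 37. No, the actual order is 36.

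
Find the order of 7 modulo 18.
Powers of 7 mod 18: 7^1≡7, 7^2≡13, 7^3≡1. So the order of 7 is 3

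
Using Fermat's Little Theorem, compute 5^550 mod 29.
By Fermat: 5^{28} ≡ 1 mod 29. 550 ≡ 18 mod 28. So 5^{550} ≡ 5^{18} ≡ 16 mod 29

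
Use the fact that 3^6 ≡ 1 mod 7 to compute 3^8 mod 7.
By Fermat: 3^{6} ≡ 1 mod 7. So 3^{8} = 3^{6} · 3^{2} ≡ 3^{2} ≡ 2 mod 7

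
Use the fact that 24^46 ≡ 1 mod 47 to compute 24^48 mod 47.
By Fermat: 24^{46} ≡ 1 mod 47. So 24^{48} = 24^{46} · 24^{2} ≡ 24^{2} ≡ 12 mod 47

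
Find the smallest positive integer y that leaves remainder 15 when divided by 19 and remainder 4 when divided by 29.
M = 19 × 29 = 551. M₁ = 29, y₁ ≡ 2 mod 19. M₂ = 19, y₂ ≡ 26 mod 29. y = 15×29×2 + 4×19×26 ≡ 91 mod 551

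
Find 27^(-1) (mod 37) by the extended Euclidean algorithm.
Extended GCD: 27(11) + 37(-8) = 1. So 27^(-1) ≡ 11 (mod 37). Verify: 27 × 11 = 297 ≡ 1 (mod 37)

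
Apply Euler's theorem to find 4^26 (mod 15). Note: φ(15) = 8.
By Euler: 4^{8} ≡ 1 (mod 15) since gcd(4, 15) = 1. 26 = 3×8 + 2. So 4^{26} ≡ 4^{2} ≡ 1 (mod 15)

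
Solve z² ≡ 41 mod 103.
The square roots of 41 mod 103 are 91 and 12. Verify: 91² = 8281 ≡ 41 mod 103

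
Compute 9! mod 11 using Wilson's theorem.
(10)! = (9)! × (10) ≡ -1 mod 11. So (9)! ≡ -1 × (10)^(-1) ≡ (-1)×(-1) = 1 mod 11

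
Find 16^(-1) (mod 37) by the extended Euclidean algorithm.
Extended GCD: 16(7) + 37(-3) = 1. So 16^(-1) ≡ 7 (mod 37). Verify: 16 × 7 = 112 ≡ 1 (mod 37)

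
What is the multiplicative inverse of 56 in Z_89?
Since 89 is prime, by Fermat 56^(-1) ≡ 56^{87} ≡ 62 mod 89. Verify: 56 × 62 = 3472 ≡ 1 mod 89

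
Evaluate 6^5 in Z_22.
By repeated squaring mod 22: 6^{1}≡6, 6^{2}≡14, 6^{4}≡20. Then 6^{5} = 6^{4+1} ≡ 20 × 6 ≡ 10 mod 22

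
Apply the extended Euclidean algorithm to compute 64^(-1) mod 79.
Extended GCD: 64(21) + 79(-17) = 1. So 64^(-1) ≡ 21 mod 79. Verify: 64 × 21 = 1344 ≡ 1 mod 79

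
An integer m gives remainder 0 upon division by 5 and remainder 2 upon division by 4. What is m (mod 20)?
M = 5 × 4 = 20. M₁ = 4, y₁ ≡ 4 (mod 5). M₂ = 5, y₂ ≡ 1 (mod 4). m = 0×4×4 + 2×5×1 ≡ 10 (mod 20)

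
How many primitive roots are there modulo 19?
There are φ(19-1) = φ(18) = 6 primitive roots modulo 19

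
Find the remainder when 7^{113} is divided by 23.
By Fermat: 7^{22} ≡ 1 (mod 23). 113 = 5×22 + 3. So 7^{113} ≡ 7^{3} ≡ 21 (mod 23)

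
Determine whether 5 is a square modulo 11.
By Euler's criterion: 5^{5} ≡ 1 (mod 11). Since this equals 1, 5 is a QR.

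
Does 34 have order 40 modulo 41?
ord_41(34) divides 40. For each prime q|40: 34^{20}≡40, 34^{8}≡37, none ≡ 1. So 34 has order 40 and is a primitive root mod 41.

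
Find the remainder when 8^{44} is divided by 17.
By Fermat: 8^{16} ≡ 1 (mod 17). 44 = 2×16 + 12. So 8^{44} ≡ 8^{12} ≡ 16 (mod 17)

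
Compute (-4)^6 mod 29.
By repeated squaring (mod 29): (-4)^{1}≡25, (-4)^{2}≡16, (-4)^{4}≡24. Then (-4)^{6} = (-4)^{4+2} ≡ 24 × 16 ≡ 7 (mod 29)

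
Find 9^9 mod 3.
By repeated squaring mod 3: 9^{1}≡0, 9^{2}≡0, 9^{4}≡0, 9^{8}≡0. Then 9^{9} = 9^{8+1} ≡ 0 × 0 ≡ 0 mod 3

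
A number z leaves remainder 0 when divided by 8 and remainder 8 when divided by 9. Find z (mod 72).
M = 8 × 9 = 72. M₁ = 9, y₁ ≡ 1 (mod 8). M₂ = 8, y₂ ≡ 8 (mod 9). z = 0×9×1 + 8×8×8 ≡ 8 (mod 72)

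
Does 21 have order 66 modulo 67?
21^{33} ≡ 1 mod 67 and 33 < 66, so ord_67(21) = 33 ≠ 66 and 21 is not a primitive root.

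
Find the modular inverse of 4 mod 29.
Since 29 is prime, by Fermat 4^(-1) ≡ 4^{27} ≡ 22 (mod 29). Verify: 4 × 22 = 88 ≡ 1 (mod 29)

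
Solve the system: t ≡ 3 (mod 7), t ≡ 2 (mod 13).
M = 7 × 13 = 91. M₁ = 13, y₁ ≡ 6 (mod 7). M₂ = 7, y₂ ≡ 2 (mod 13). t = 3×13×6 + 2×7×2 ≡ 80 (mod 91)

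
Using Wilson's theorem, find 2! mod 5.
(4)! = (2)! × (3) × (4) ≡ -1 (mod 5). So (2)! ≡ -1 × [(4)(3)]^(-1) ≡ 2 (mod 5)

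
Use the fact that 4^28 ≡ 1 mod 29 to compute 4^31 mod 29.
By Fermat: 4^{28} ≡ 1 mod 29. So 4^{31} = 4^{28} · 4^{3} ≡ 4^{3} ≡ 6 mod 29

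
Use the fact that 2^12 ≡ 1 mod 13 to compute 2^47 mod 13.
By Fermat: 2^{12} ≡ 1 mod 13. 47 = 3×12 + 11. So 2^{47} ≡ 2^{11} ≡ 7 mod 13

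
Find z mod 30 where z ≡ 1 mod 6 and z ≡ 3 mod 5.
M = 6 × 5 = 30. M₁ = 5, y₁ ≡ 5 mod 6. M₂ = 6, y₂ ≡ 1 mod 5. z = 1×5×5 + 3×6×1 ≡ 13 mod 30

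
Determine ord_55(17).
Powers of 17 mod 55: 17^1≡17, 17^2≡14, 17^3≡18, 17^4≡31, 17^5≡32, 17^6≡49, 17^7≡8, 17^8≡26, 17^9≡2, 17^10≡34, 17^11≡28, 17^12≡36, 17^13≡7, 17^14≡9, 17^15≡43, 17^16≡16, 17^17≡52, 17^18≡4, 17^19≡13, 17^20≡1. So the order of 17 is 20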